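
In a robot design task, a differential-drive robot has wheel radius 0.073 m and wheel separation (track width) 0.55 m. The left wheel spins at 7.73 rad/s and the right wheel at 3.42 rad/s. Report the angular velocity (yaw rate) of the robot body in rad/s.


omega = r*(wR - wL)/L = 0.073*(3.42 - (7.73))/0.55 = -0.5721

-0.5721 rad/s


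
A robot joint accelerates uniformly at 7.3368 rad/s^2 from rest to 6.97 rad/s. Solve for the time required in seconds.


t = delta_omega / alpha = 6.97 / 7.3368 = 0.9500

0.9500 s


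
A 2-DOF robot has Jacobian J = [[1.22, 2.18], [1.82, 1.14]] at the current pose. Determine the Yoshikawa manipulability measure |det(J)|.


det(J) = 1.22*1.14 - (2.18)*(1.82) = -2.5768
|det(J)| = 2.5768

2.5768


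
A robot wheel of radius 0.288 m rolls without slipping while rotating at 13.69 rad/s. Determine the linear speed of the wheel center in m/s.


v = omega * r = 13.69 * 0.288 = 3.9427

3.9427 m/s


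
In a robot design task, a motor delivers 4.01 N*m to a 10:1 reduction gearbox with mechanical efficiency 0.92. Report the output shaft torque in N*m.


tau_out = tau_in * N * eta = 4.01 * 10 * 0.92 = 36.8920

36.8920 N*m


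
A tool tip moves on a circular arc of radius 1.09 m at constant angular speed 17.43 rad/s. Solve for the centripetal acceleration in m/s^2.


a_c = omega^2 * r = 17.43^2 * 1.09 = 331.1473

331.1473 m/s^2


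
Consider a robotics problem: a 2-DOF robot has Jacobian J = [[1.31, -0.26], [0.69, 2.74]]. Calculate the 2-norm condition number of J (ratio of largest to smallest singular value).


JJ^T eigenvalues: trace(JJ^T) = 9.7674, det(JJ^T) = det(J)^2 = 14.20385344
s_max^2 = (9.7674 + sqrt(38.58668900))/2 = 7.98960925
s_min^2 = (9.7674 - sqrt(38.58668900))/2 = 1.77779075
kappa = s_max/s_min = sqrt(7.98960925/1.77779075) = 2.1199

2.1199


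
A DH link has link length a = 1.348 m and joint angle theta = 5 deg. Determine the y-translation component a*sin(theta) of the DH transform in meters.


a*sin(theta) = 1.348*sin(5 deg) = 0.1175

0.1175 m


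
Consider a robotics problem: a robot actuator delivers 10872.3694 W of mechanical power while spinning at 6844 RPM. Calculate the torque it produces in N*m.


omega = 6844 * 2*pi/60 = 716.702004 rad/s
tau = P / omega = 10872.3694 / 716.702004 = 15.1700

15.1700 N*m


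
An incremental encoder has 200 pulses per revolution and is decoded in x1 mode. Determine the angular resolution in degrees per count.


resolution = 360 / (PPR * 1) = 360 / 200 = 1.8000

1.8000 degrees


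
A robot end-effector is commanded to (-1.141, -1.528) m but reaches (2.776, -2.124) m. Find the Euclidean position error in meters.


dx = 2.776 - (-1.141) = 3.9170, dy = -2.124 - (-1.528) = -0.5960
err = sqrt(15.342889 + 0.355216) = 3.9621

3.9621 m


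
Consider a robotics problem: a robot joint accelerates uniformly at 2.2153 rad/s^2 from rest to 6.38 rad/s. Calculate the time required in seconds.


t = delta_omega / alpha = 6.38 / 2.2153 = 2.8800

2.8800 s


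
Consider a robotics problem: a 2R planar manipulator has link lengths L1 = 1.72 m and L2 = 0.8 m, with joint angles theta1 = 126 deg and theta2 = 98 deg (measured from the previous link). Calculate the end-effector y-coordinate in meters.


y = L1*sin(th1) + L2*sin(th1+th2) = 1.72*sin(126 deg) + 0.8*sin(224 deg) = 0.8358

0.8358 m


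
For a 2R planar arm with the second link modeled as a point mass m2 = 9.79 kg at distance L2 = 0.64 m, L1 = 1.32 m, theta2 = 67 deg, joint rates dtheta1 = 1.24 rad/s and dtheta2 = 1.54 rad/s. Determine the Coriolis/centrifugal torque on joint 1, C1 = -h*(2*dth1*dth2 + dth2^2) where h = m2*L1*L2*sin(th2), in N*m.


h = m2*L1*L2*sin(th2) = 9.79*1.32*0.64*sin(67 deg) = 7.613120
C1 = -h*(2*1.24*1.54 + 1.54^2) = -7.613120*6.1908 = -47.1313

-47.1313 N*m


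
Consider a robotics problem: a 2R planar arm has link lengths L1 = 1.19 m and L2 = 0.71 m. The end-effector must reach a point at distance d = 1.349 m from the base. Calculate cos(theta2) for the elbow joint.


cos(th2) = (d^2 - L1^2 - L2^2)/(2*L1*L2) = (1.349^2 - 1.19^2 - 0.71^2)/(2*1.19*0.71) = -0.0594

-0.0594


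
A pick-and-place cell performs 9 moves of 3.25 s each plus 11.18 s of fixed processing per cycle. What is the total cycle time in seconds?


T = 9*3.25 + 11.18 = 40.4300

40.4300 s


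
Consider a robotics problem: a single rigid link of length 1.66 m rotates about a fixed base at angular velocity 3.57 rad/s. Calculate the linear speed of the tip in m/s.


v = L*omega = 1.66 * 3.57 = 5.9262

5.9262 m/s


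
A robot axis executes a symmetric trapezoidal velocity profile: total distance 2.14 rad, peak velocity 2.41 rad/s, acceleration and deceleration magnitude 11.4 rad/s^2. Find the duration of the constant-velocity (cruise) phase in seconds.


t_acc = v/a = 0.211404 s, d_acc = v^2/(2a) = 0.254741 rad each
d_cruise = 2.14 - 2*0.254741 = 1.630518 rad
t_cruise = d_cruise/v = 1.630518/2.41 = 0.6766

0.6766 s


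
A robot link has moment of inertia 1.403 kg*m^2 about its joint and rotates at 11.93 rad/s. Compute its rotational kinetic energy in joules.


KE = (1/2)*I*omega^2 = 0.5*1.403*11.93^2 = 99.8409

99.8409 J


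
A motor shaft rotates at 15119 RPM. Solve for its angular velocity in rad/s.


omega = 15119 * 2*pi/60 = 1583.2580

1583.2580 rad/s


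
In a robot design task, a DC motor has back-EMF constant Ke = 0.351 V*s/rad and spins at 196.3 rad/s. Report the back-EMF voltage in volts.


V_emf = Ke * omega = 0.351*196.3 = 68.9013

68.9013 V


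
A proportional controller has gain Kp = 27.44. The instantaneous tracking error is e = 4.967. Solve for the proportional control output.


u_P = Kp * e = 27.44 * 4.967 = 136.2945

136.2945


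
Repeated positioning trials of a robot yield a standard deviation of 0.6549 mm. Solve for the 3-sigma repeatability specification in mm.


repeatability = 3*sigma = 3*0.6549 = 1.9647

1.9647 mm


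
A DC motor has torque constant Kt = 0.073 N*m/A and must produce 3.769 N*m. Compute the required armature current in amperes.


I = tau / Kt = 3.769/0.073 = 51.6301

51.6301 A


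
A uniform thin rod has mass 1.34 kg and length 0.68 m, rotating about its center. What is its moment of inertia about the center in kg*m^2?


I = (1/12)*m*L^2 = (1/12)*1.34*0.68^2 = 0.0516

0.0516 kg*m^2


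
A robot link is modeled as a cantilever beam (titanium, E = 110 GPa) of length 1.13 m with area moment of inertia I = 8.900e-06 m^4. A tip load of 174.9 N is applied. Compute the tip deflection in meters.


delta = F*L^3/(3*E*I) = 174.9*1.13^3/(3*1.100e+11*8.900e-06)
      = 252.3626853/2937000 = 8.5925e-05

8.5925e-05 m


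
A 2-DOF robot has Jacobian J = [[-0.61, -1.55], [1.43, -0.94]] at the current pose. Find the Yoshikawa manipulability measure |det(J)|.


det(J) = -0.61*-0.94 - (-1.55)*(1.43) = 2.7899
|det(J)| = 2.7899

2.7899


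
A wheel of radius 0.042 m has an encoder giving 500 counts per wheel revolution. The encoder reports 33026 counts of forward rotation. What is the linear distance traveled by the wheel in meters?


revs = 33026/500 = 66.052000
d = revs * 2*pi*r = 66.052000 * 2*pi*0.042 = 17.4307

17.4307 m


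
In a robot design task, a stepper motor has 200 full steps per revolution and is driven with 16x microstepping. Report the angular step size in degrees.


step = 360/(200*16) = 360/3200 = 0.1125

0.1125 degrees


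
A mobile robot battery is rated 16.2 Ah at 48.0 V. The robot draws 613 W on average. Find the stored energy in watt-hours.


E = capacity * V = 16.2*48.0 = 777.6000

777.6000 Wh


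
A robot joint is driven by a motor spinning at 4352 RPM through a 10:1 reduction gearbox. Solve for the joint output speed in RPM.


omega_joint = omega_motor / N = 4352 / 10 = 435.2000

435.2000 RPM


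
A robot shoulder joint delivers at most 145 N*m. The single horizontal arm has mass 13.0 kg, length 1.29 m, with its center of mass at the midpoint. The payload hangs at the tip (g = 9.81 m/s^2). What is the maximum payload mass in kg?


tau_arm = m_arm*g*(L/2) = 13.0*9.81*1.29/2 = 82.2569 N*m
tau_payload = tau_max - tau_arm = 145 - 82.2569 = 62.7431
m_payload = tau_payload / (g*L) = 62.7431 / (9.81*1.29) = 4.9580

4.9580 kg


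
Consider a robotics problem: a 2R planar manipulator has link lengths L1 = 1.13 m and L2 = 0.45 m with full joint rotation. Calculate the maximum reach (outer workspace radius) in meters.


r_max = L1 + L2 = 1.13 + 0.45 = 1.5800

1.5800 m


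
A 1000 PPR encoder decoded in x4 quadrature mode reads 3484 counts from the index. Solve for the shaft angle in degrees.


angle = counts * 360 / (PPR*4) = 3484 * 360 / 4000 = 313.5600

313.5600 degrees


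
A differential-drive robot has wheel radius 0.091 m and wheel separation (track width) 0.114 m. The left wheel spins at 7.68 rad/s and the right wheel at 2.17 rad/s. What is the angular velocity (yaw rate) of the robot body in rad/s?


omega = r*(wR - wL)/L = 0.091*(2.17 - (7.68))/0.114 = -4.3983

-4.3983 rad/s


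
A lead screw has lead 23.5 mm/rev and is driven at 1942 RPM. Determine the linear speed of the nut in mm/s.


v = lead * (RPM/60) = 23.5*1942/60 = 760.6167

760.6167 mm/s


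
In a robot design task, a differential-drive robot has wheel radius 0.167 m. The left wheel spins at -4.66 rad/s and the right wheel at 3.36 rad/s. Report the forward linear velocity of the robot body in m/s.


v = r*(wR + wL)/2 = 0.167*(3.36 + -4.66)/2 = -0.1086

-0.1086 m/s


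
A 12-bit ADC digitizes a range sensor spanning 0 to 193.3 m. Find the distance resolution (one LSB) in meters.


res = range / 2^n = 193.3/2^12 = 193.3/4096 = 0.0472

0.0472 m


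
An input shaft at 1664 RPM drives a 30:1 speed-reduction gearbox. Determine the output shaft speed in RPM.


omega_out = omega_in / N = 1664 / 30 = 55.4667

55.4667 RPM


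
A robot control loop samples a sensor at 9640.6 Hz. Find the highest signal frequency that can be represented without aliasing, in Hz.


f_max = f_s/2 = 9640.6/2 = 4820.3000

4820.3000 Hz


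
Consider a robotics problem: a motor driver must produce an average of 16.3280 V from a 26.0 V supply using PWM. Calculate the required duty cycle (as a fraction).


D = V_avg/V_supply = 16.3280/26.0 = 0.6280

0.6280


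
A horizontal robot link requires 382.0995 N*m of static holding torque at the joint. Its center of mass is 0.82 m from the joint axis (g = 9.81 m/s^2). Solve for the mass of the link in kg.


m = tau / (g*L) = 382.0995 / (9.81 * 0.82) = 47.5000

47.5000 kg


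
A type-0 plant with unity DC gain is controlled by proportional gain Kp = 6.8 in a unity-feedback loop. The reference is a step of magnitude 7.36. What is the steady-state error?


e_ss = R/(1 + Kp) = 7.36/(1 + 6.8) = 7.36/7.8000 = 0.9436

0.9436


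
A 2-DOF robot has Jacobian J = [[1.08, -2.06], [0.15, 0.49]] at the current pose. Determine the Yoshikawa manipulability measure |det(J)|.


det(J) = 1.08*0.49 - (-2.06)*(0.15) = 0.8382
|det(J)| = 0.8382

0.8382


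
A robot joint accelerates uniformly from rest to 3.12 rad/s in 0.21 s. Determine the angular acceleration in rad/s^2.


alpha = delta_omega / t = 3.12 / 0.21 = 14.8571

14.8571 rad/s^2


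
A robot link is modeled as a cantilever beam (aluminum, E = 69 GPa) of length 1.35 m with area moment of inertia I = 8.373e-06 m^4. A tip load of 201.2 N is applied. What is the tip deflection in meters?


delta = F*L^3/(3*E*I) = 201.2*1.35^3/(3*6.900e+10*8.373e-06)
      = 495.02745/1733211 = 2.8561e-04

2.8561e-04 m


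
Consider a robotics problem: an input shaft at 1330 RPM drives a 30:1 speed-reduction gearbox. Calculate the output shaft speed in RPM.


omega_out = omega_in / N = 1330 / 30 = 44.3333

44.3333 RPM


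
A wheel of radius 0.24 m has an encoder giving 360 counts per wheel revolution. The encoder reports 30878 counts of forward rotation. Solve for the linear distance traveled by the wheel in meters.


revs = 30878/360 = 85.772222
d = revs * 2*pi*r = 85.772222 * 2*pi*0.24 = 129.3415

129.3415 m


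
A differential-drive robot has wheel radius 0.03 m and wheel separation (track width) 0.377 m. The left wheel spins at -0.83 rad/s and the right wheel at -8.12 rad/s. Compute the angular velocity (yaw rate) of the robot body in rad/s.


omega = r*(wR - wL)/L = 0.03*(-8.12 - (-0.83))/0.377 = -0.5801

-0.5801 rad/s


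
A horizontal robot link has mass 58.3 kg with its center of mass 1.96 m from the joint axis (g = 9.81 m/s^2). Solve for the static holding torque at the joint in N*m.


tau = m*g*L = 58.3 * 9.81 * 1.96 = 1120.9691

1120.9691 N*m


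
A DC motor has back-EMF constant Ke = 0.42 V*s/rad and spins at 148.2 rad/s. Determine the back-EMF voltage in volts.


V_emf = Ke * omega = 0.42*148.2 = 62.2440

62.2440 V


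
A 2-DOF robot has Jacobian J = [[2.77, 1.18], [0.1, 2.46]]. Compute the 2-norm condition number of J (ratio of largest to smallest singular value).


JJ^T eigenvalues: trace(JJ^T) = 15.1269, det(JJ^T) = det(J)^2 = 44.83909444
s_max^2 = (15.1269 + sqrt(49.46672585))/2 = 11.08007928
s_min^2 = (15.1269 - sqrt(49.46672585))/2 = 4.04682072
kappa = s_max/s_min = sqrt(11.08007928/4.04682072) = 1.6547

1.6547


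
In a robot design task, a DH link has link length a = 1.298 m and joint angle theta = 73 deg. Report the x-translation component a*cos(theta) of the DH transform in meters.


a*cos(theta) = 1.298*cos(73 deg) = 0.3795

0.3795 m


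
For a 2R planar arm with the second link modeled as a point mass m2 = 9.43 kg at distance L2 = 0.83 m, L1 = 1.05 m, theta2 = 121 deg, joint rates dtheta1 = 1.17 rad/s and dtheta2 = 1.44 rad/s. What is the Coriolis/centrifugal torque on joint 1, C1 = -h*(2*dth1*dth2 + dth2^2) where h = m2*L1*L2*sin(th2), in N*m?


h = m2*L1*L2*sin(th2) = 9.43*1.05*0.83*sin(121 deg) = 7.044411
C1 = -h*(2*1.17*1.44 + 1.44^2) = -7.044411*5.4432 = -38.3441

-38.3441 N*m


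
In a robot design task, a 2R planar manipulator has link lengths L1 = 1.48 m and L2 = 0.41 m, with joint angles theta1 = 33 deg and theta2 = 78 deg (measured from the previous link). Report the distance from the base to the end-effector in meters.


x = L1*cos(th1) + L2*cos(th1+th2) = 1.094302
y = L1*sin(th1) + L2*sin(th1+th2) = 1.188834
d = sqrt(x^2 + y^2) = sqrt(1.197497 + 1.413326) = 1.6158

1.6158 m


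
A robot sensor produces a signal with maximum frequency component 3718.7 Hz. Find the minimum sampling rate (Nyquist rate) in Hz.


f_s,min = 2*f_max = 2*3718.7 = 7437.4000

7437.4000 Hz


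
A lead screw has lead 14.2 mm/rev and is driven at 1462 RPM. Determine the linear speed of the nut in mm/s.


v = lead * (RPM/60) = 14.2*1462/60 = 346.0067

346.0067 mm/s


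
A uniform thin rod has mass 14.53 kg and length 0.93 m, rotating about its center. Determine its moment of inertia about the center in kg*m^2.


I = (1/12)*m*L^2 = (1/12)*14.53*0.93^2 = 1.0472

1.0472 kg*m^2


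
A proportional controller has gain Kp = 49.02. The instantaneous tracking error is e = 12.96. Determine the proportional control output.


u_P = Kp * e = 49.02 * 12.96 = 635.2992

635.2992


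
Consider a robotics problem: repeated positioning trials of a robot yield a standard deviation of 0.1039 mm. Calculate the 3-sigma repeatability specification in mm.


repeatability = 3*sigma = 3*0.1039 = 0.3117

0.3117 mm


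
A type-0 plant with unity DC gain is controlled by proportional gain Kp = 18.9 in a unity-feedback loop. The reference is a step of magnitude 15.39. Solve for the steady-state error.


e_ss = R/(1 + Kp) = 15.39/(1 + 18.9) = 15.39/19.9000 = 0.7734

0.7734


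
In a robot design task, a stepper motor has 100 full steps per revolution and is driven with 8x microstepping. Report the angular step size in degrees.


step = 360/(100*8) = 360/800 = 0.4500

0.4500 degrees


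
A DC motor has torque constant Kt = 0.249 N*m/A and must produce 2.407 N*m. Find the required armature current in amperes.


I = tau / Kt = 2.407/0.249 = 9.6667

9.6667 A


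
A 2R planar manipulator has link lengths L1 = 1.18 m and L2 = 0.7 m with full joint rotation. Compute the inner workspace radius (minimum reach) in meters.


r_min = |L1 - L2| = |1.18 - 0.7| = 0.4800

0.4800 m


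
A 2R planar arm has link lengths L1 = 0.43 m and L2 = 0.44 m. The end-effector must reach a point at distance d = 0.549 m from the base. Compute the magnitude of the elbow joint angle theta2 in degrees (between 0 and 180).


cos(th2) = (d^2 - L1^2 - L2^2)/(2*L1*L2) = (0.549^2 - 0.43^2 - 0.44^2)/(2*0.43*0.44) = -0.20375000
th2 = acos(-0.20375000) = 101.7563 deg

101.7563 degrees


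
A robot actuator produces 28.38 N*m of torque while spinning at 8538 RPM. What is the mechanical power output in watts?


omega = 8538 * 2*pi/60 = 894.097269 rad/s
P = tau * omega = 28.38 * 894.097269 = 25374.4805

25374.4805 W


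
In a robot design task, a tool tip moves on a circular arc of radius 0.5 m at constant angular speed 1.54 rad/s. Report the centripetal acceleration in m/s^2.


a_c = omega^2 * r = 1.54^2 * 0.5 = 1.1858

1.1858 m/s^2


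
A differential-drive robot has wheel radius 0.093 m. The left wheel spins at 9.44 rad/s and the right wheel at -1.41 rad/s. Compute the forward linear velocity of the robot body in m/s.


v = r*(wR + wL)/2 = 0.093*(-1.41 + 9.44)/2 = 0.3734

0.3734 m/s


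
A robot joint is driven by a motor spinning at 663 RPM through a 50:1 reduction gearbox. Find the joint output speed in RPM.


omega_joint = omega_motor / N = 663 / 50 = 13.2600

13.2600 RPM


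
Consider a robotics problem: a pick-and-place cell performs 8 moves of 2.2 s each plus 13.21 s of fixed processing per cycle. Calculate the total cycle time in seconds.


T = 8*2.2 + 13.21 = 30.8100

30.8100 s


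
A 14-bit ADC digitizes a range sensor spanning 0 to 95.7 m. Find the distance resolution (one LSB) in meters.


res = range / 2^n = 95.7/2^14 = 95.7/16384 = 0.0058

0.0058 m


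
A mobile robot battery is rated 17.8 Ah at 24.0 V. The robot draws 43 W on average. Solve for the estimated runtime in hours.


E = 17.8*24.0 = 427.2000 Wh
t = E/P = 427.2000/43 = 9.9349

9.9349 hours


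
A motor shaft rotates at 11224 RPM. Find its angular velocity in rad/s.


omega = 11224 * 2*pi/60 = 1175.3745

1175.3745 rad/s


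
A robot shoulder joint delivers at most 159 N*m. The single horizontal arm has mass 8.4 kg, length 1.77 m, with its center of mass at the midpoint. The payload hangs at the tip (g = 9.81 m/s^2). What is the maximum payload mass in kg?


tau_arm = m_arm*g*(L/2) = 8.4*9.81*1.77/2 = 72.9275 N*m
tau_payload = tau_max - tau_arm = 159 - 72.9275 = 86.0725
m_payload = tau_payload / (g*L) = 86.0725 / (9.81*1.77) = 4.9570

4.9570 kg


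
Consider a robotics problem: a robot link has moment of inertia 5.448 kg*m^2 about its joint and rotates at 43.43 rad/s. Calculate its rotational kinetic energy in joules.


KE = (1/2)*I*omega^2 = 0.5*5.448*43.43^2 = 5137.9132

5137.9132 J


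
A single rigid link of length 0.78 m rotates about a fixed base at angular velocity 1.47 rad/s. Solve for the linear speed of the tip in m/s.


v = L*omega = 0.78 * 1.47 = 1.1466

1.1466 m/s


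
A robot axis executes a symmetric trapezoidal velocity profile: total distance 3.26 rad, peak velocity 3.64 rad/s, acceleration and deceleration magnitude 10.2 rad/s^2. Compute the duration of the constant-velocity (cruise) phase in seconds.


t_acc = v/a = 0.356863 s, d_acc = v^2/(2a) = 0.649490 rad each
d_cruise = 3.26 - 2*0.649490 = 1.961020 rad
t_cruise = d_cruise/v = 1.961020/3.64 = 0.5387

0.5387 s


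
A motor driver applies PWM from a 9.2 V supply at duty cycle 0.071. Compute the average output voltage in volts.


V_avg = V_supply * D = 9.2*0.071 = 0.6532

0.6532 V


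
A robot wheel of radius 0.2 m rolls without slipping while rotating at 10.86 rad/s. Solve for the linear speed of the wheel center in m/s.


v = omega * r = 10.86 * 0.2 = 2.1720

2.1720 m/s


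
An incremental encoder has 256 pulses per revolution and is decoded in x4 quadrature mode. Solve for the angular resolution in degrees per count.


resolution = 360 / (PPR * 4) = 360 / 1024 = 0.3516

0.3516 degrees


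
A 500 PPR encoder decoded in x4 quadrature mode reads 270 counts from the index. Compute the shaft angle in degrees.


angle = counts * 360 / (PPR*4) = 270 * 360 / 2000 = 48.6000

48.6000 degrees


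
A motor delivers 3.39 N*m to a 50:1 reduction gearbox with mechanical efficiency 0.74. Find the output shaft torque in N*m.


tau_out = tau_in * N * eta = 3.39 * 50 * 0.74 = 125.4300

125.4300 N*m


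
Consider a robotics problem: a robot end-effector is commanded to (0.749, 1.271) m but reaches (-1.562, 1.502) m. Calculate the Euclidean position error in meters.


dx = -1.562 - (0.749) = -2.3110, dy = 1.502 - (1.271) = 0.2310
err = sqrt(5.340721 + 0.053361) = 2.3225

2.3225 m


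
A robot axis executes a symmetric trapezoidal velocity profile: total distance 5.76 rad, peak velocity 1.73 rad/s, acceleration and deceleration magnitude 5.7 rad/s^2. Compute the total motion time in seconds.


t_acc = v/a = 1.73/5.7 = 0.303509 s
d_acc = v^2/(2a) = 0.262535 rad (each ramp)
d_cruise = 5.76 - 2*0.262535 = 5.234930 rad
t_cruise = 5.234930/1.73 = 3.025971 s
t_total = 2*0.303509 + 3.025971 = 3.6330

3.6330 s


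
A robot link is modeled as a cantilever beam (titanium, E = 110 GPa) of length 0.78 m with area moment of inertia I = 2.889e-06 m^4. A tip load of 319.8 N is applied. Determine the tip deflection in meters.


delta = F*L^3/(3*E*I) = 319.8*0.78^3/(3*1.100e+11*2.889e-06)
      = 151.7617296/953370 = 1.5918e-04

1.5918e-04 m


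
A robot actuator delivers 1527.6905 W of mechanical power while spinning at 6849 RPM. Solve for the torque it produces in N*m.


omega = 6849 * 2*pi/60 = 717.225603 rad/s
tau = P / omega = 1527.6905 / 717.225603 = 2.1300

2.1300 N*m


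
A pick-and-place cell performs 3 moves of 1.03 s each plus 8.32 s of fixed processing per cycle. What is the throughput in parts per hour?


T_cycle = 3*1.03 + 8.32 = 11.4100 s
rate = 3600/T = 315.5127

315.5127 parts/hour


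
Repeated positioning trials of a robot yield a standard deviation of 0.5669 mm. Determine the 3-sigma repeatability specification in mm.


repeatability = 3*sigma = 3*0.5669 = 1.7007

1.7007 mm


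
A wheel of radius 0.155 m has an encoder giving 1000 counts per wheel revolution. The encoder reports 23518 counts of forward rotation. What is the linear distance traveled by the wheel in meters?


revs = 23518/1000 = 23.518000
d = revs * 2*pi*r = 23.518000 * 2*pi*0.155 = 22.9040

22.9040 m


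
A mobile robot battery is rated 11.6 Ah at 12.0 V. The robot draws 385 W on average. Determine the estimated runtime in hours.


E = 11.6*12.0 = 139.2000 Wh
t = E/P = 139.2000/385 = 0.3616

0.3616 hours


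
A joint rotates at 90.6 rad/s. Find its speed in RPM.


RPM = 90.6 * 60/(2*pi) = 865.1663

865.1663 RPM


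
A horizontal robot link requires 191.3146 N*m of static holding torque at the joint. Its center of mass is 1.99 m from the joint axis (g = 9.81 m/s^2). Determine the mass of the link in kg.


m = tau / (g*L) = 191.3146 / (9.81 * 1.99) = 9.8000

9.8000 kg


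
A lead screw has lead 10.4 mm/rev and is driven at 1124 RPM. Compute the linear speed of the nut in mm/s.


v = lead * (RPM/60) = 10.4*1124/60 = 194.8267

194.8267 mm/s


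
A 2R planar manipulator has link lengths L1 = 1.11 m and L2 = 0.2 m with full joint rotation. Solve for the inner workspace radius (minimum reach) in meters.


r_min = |L1 - L2| = |1.11 - 0.2| = 0.9100

0.9100 m


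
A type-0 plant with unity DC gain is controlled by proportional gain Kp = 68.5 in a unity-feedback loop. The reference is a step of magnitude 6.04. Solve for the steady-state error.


e_ss = R/(1 + Kp) = 6.04/(1 + 68.5) = 6.04/69.5000 = 0.0869

0.0869


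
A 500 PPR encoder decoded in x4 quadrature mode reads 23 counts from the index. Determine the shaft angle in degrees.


angle = counts * 360 / (PPR*4) = 23 * 360 / 2000 = 4.1400

4.1400 degrees


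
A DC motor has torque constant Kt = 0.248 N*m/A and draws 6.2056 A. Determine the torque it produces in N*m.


tau = Kt * I = 0.248*6.2056 = 1.5390

1.5390 N*m


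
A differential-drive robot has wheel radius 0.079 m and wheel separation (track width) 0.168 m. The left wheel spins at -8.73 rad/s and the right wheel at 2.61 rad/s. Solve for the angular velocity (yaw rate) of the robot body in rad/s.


omega = r*(wR - wL)/L = 0.079*(2.61 - (-8.73))/0.168 = 5.3325

5.3325 rad/s


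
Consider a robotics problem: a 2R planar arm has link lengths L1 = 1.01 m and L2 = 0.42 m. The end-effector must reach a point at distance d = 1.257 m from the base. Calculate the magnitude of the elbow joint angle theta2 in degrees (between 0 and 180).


cos(th2) = (d^2 - L1^2 - L2^2)/(2*L1*L2) = (1.257^2 - 1.01^2 - 0.42^2)/(2*1.01*0.42) = 0.45208510
th2 = acos(0.45208510) = 63.1225 deg

63.1225 degrees


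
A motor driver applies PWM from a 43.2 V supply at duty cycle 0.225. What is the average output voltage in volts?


V_avg = V_supply * D = 43.2*0.225 = 9.7200

9.7200 V


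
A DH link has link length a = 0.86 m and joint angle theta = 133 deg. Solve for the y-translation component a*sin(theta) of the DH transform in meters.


a*sin(theta) = 0.86*sin(133 deg) = 0.6290

0.6290 m


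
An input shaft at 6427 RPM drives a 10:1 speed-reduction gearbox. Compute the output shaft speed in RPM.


omega_out = omega_in / N = 6427 / 10 = 642.7000

642.7000 RPM


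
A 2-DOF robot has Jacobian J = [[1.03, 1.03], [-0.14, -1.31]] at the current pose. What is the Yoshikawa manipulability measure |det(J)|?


det(J) = 1.03*-1.31 - (1.03)*(-0.14) = -1.2051
|det(J)| = 1.2051

1.2051


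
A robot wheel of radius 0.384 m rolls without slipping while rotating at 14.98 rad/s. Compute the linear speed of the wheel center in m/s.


v = omega * r = 14.98 * 0.384 = 5.7523

5.7523 m/s


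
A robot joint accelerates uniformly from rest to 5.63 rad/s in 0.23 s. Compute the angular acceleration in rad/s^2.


alpha = delta_omega / t = 5.63 / 0.23 = 24.4783

24.4783 rad/s^2


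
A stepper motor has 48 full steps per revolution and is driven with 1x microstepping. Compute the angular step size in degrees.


step = 360/(48*1) = 360/48 = 7.5000

7.5000 degrees


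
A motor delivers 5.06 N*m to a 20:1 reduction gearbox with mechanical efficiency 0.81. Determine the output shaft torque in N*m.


tau_out = tau_in * N * eta = 5.06 * 20 * 0.81 = 81.9720

81.9720 N*m


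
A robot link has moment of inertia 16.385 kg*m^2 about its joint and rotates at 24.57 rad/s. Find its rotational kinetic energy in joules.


KE = (1/2)*I*omega^2 = 0.5*16.385*24.57^2 = 4945.6885

4945.6885 J


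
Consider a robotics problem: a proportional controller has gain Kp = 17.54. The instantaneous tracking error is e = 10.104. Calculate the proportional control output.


u_P = Kp * e = 17.54 * 10.104 = 177.2242

177.2242


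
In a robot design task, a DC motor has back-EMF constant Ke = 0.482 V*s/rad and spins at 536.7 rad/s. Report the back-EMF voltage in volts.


V_emf = Ke * omega = 0.482*536.7 = 258.6894

258.6894 V


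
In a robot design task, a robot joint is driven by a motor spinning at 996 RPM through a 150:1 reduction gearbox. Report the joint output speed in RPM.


omega_joint = omega_motor / N = 996 / 150 = 6.6400

6.6400 RPM


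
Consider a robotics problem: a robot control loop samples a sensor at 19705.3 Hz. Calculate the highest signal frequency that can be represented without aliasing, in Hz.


f_max = f_s/2 = 19705.3/2 = 9852.6500

9852.6500 Hz


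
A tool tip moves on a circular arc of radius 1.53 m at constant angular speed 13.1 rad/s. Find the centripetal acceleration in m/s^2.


a_c = omega^2 * r = 13.1^2 * 1.53 = 262.5633

262.5633 m/s^2


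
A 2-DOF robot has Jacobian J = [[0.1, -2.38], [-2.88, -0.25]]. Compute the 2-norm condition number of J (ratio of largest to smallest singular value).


JJ^T eigenvalues: trace(JJ^T) = 14.0313, det(JJ^T) = det(J)^2 = 47.32614436
s_max^2 = (14.0313 + sqrt(7.57280225))/2 = 8.39158625
s_min^2 = (14.0313 - sqrt(7.57280225))/2 = 5.63971375
kappa = s_max/s_min = sqrt(8.39158625/5.63971375) = 1.2198

1.2198


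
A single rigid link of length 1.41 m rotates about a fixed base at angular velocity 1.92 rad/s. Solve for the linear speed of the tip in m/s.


v = L*omega = 1.41 * 1.92 = 2.7072

2.7072 m/s


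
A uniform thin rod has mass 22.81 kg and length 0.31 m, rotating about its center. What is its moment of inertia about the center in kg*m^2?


I = (1/12)*m*L^2 = (1/12)*22.81*0.31^2 = 0.1827

0.1827 kg*m^2


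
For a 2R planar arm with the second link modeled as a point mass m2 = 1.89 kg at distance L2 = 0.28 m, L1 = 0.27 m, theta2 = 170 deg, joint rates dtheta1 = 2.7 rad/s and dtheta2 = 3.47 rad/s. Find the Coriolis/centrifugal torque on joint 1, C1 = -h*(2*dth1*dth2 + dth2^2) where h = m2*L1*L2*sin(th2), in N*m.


h = m2*L1*L2*sin(th2) = 1.89*0.27*0.28*sin(170 deg) = 0.024812
C1 = -h*(2*2.7*3.47 + 3.47^2) = -0.024812*30.7789 = -0.7637

-0.7637 N*m


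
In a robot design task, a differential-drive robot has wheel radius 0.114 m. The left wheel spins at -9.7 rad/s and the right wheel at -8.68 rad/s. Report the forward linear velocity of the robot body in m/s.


v = r*(wR + wL)/2 = 0.114*(-8.68 + -9.7)/2 = -1.0477

-1.0477 m/s


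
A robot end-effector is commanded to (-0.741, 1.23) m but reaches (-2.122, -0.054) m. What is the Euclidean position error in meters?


dx = -2.122 - (-0.741) = -1.3810, dy = -0.054 - (1.23) = -1.2840
err = sqrt(1.907161 + 1.648656) = 1.8857

1.8857 m


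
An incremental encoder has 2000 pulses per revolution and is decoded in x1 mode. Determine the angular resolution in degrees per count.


resolution = 360 / (PPR * 1) = 360 / 2000 = 0.1800

0.1800 degrees


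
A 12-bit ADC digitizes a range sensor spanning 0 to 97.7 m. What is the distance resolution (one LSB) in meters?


res = range / 2^n = 97.7/2^12 = 97.7/4096 = 0.0239

0.0239 m


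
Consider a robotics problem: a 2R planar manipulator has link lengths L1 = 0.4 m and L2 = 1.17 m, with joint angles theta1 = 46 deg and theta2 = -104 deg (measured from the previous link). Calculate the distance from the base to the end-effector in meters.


x = L1*cos(th1) + L2*cos(th1+th2) = 0.897869
y = L1*sin(th1) + L2*sin(th1+th2) = -0.704480
d = sqrt(x^2 + y^2) = sqrt(0.806169 + 0.496292) = 1.1413

1.1413 m


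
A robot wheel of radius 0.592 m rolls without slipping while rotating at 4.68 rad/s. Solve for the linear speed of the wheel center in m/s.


v = omega * r = 4.68 * 0.592 = 2.7706

2.7706 m/s


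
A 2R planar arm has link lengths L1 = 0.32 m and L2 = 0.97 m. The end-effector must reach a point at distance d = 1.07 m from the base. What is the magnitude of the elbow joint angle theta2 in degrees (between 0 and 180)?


cos(th2) = (d^2 - L1^2 - L2^2)/(2*L1*L2) = (1.07^2 - 0.32^2 - 0.97^2)/(2*0.32*0.97) = 0.16365979
th2 = acos(0.16365979) = 80.5806 deg

80.5806 degrees


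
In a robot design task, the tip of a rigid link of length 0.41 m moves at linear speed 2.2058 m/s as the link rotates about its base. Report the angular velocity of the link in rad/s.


omega = v / L = 2.2058 / 0.41 = 5.3800

5.3800 rad/s


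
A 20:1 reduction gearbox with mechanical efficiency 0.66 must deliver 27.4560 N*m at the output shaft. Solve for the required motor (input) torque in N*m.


tau_in = tau_out / (N * eta) = 27.4560 / (20 * 0.66) = 2.0800

2.0800 N*m


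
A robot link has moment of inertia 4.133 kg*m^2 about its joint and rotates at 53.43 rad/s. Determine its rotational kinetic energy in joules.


KE = (1/2)*I*omega^2 = 0.5*4.133*53.43^2 = 5899.3717

5899.3717 J


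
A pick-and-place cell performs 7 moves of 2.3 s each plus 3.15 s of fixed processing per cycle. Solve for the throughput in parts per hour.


T_cycle = 7*2.3 + 3.15 = 19.2500 s
rate = 3600/T = 187.0130

187.0130 parts/hour


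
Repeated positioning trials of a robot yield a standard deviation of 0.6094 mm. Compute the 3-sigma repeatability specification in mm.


repeatability = 3*sigma = 3*0.6094 = 1.8282

1.8282 mm


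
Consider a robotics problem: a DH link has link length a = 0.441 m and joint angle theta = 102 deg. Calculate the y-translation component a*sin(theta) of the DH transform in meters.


a*sin(theta) = 0.441*sin(102 deg) = 0.4314

0.4314 m


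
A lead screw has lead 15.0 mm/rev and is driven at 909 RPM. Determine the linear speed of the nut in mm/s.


v = lead * (RPM/60) = 15.0*909/60 = 227.2500

227.2500 mm/s


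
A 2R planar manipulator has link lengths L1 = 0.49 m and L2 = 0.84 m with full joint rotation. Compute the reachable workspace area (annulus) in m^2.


r_max = L1 + L2 = 1.3300, r_min = |L1 - L2| = 0.3500
A = pi*(r_max^2 - r_min^2) = pi*(1.7689 - 0.1225) = 5.1723

5.1723 m^2


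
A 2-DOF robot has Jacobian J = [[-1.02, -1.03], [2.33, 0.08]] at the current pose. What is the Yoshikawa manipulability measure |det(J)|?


det(J) = -1.02*0.08 - (-1.03)*(2.33) = 2.3183
|det(J)| = 2.3183

2.3183


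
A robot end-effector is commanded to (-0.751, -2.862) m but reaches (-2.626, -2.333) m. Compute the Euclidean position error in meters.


dx = -2.626 - (-0.751) = -1.8750, dy = -2.333 - (-2.862) = 0.5290
err = sqrt(3.515625 + 0.279841) = 1.9482

1.9482 m


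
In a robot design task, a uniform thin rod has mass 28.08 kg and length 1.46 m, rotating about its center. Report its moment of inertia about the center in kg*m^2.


I = (1/12)*m*L^2 = (1/12)*28.08*1.46^2 = 4.9879

4.9879 kg*m^2


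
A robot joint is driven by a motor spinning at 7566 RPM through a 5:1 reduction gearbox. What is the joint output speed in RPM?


omega_joint = omega_motor / N = 7566 / 5 = 1513.2000

1513.2000 RPM


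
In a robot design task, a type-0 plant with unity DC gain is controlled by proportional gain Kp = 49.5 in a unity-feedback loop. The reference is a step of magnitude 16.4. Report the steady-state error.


e_ss = R/(1 + Kp) = 16.4/(1 + 49.5) = 16.4/50.5000 = 0.3248

0.3248


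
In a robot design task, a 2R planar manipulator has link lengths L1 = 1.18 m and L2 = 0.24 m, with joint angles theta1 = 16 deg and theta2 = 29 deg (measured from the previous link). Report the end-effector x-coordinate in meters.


x = L1*cos(th1) + L2*cos(th1+th2) = 1.18*cos(16 deg) + 0.24*cos(45 deg) = 1.3040

1.3040 m


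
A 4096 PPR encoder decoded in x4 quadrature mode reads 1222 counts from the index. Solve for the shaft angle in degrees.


angle = counts * 360 / (PPR*4) = 1222 * 360 / 16384 = 26.8506

26.8506 degrees


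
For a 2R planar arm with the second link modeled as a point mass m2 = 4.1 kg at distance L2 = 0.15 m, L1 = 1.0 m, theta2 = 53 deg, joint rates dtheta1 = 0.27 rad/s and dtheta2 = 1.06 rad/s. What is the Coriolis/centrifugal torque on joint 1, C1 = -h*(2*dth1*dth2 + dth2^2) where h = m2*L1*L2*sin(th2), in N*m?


h = m2*L1*L2*sin(th2) = 4.1*1.0*0.15*sin(53 deg) = 0.491161
C1 = -h*(2*0.27*1.06 + 1.06^2) = -0.491161*1.6960 = -0.8330

-0.8330 N*m


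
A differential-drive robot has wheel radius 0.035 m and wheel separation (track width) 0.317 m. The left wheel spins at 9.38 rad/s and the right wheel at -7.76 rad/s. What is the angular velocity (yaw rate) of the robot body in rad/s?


omega = r*(wR - wL)/L = 0.035*(-7.76 - (9.38))/0.317 = -1.8924

-1.8924 rad/s


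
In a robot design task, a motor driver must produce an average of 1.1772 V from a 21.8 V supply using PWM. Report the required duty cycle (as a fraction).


D = V_avg/V_supply = 1.1772/21.8 = 0.0540

0.0540


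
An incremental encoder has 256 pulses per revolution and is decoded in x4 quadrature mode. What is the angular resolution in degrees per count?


resolution = 360 / (PPR * 4) = 360 / 1024 = 0.3516

0.3516 degrees


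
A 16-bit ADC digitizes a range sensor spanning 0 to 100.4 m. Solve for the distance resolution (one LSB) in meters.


res = range / 2^n = 100.4/2^16 = 100.4/65536 = 0.0015

0.0015 m


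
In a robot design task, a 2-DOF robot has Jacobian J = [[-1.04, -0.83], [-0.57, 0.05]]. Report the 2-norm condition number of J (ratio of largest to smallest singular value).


JJ^T eigenvalues: trace(JJ^T) = 2.0979, det(JJ^T) = det(J)^2 = 0.27573001
s_max^2 = (2.0979 + sqrt(3.29826437))/2 = 1.95700622
s_min^2 = (2.0979 - sqrt(3.29826437))/2 = 0.14089378
kappa = s_max/s_min = sqrt(1.95700622/0.14089378) = 3.7269

3.7269


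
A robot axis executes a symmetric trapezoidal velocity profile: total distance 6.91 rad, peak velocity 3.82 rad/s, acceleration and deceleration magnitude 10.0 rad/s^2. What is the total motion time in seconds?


t_acc = v/a = 3.82/10.0 = 0.382000 s
d_acc = v^2/(2a) = 0.729620 rad (each ramp)
d_cruise = 6.91 - 2*0.729620 = 5.450760 rad
t_cruise = 5.450760/3.82 = 1.426901 s
t_total = 2*0.382000 + 1.426901 = 2.1909

2.1909 s


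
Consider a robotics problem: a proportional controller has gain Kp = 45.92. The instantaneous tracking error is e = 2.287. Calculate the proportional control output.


u_P = Kp * e = 45.92 * 2.287 = 105.0190

105.0190


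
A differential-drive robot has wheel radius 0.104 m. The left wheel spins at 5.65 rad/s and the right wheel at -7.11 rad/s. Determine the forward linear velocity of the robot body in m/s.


v = r*(wR + wL)/2 = 0.104*(-7.11 + 5.65)/2 = -0.0759

-0.0759 m/s


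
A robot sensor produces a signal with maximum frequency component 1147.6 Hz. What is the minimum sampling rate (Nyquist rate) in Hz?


f_s,min = 2*f_max = 2*1147.6 = 2295.2000

2295.2000 Hz


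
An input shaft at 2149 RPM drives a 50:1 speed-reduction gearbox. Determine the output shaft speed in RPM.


omega_out = omega_in / N = 2149 / 50 = 42.9800

42.9800 RPM


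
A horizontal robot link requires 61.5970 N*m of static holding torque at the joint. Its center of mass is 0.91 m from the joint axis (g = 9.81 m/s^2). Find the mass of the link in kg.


m = tau / (g*L) = 61.5970 / (9.81 * 0.91) = 6.9000

6.9000 kg


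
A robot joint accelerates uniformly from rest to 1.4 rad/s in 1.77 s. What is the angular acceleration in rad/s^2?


alpha = delta_omega / t = 1.4 / 1.77 = 0.7910

0.7910 rad/s^2


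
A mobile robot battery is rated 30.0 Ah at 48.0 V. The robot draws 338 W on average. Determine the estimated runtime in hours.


E = 30.0*48.0 = 1440.0000 Wh
t = E/P = 1440.0000/338 = 4.2604

4.2604 hours


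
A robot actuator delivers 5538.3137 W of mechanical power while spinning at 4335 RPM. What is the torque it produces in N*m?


omega = 4335 * 2*pi/60 = 453.960138 rad/s
tau = P / omega = 5538.3137 / 453.960138 = 12.2000

12.2000 N*m


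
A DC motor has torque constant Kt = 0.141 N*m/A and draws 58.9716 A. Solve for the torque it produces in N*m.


tau = Kt * I = 0.141*58.9716 = 8.3150

8.3150 N*m


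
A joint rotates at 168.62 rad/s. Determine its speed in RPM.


RPM = 168.62 * 60/(2*pi) = 1610.2024

1610.2024 RPM


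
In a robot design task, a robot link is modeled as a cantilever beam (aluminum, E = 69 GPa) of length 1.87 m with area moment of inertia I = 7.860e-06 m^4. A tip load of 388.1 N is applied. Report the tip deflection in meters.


delta = F*L^3/(3*E*I) = 388.1*1.87^3/(3*6.900e+10*7.860e-06)
      = 2537.8646843/1627020 = 0.0016

0.0016 m


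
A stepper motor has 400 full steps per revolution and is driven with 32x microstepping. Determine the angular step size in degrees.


step = 360/(400*32) = 360/12800 = 0.0281

0.0281 degrees
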